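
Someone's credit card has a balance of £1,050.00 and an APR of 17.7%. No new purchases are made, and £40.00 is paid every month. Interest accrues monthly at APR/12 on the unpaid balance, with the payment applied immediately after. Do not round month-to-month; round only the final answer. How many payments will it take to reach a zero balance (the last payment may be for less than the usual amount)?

34 months

Monthly rate r = 17.7%/12 = 1.475% = 0.01475.
Recurrence: B ← B·(1+r) − £40.00.
Month 1: interest £15.49; balance after payment £1,025.49.
Month 2: interest £15.13; balance after payment £1,000.61.
Closed form: n = −ln(1 − rB₀/P)/ln(1+r) = −ln(0.61281)/ln(1.01475) ≈ 33.444, so the balance reaches zero during payment 34.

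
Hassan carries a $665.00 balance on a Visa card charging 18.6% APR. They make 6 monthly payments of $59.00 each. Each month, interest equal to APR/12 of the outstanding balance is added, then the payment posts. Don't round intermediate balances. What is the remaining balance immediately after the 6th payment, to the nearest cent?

$361.29

Monthly rate r = 18.6%/12 = 1.55% = 0.0155.
Each month: B ← B·(1+r) − $59.00.
Month 1: interest $10.31; balance after payment $616.31.
Month 2: interest $9.55; balance after payment $566.86.
Month 3: interest $8.79; balance after payment $516.65.
Month 4: interest $8.01; balance after payment $465.65.
Month 5: interest $7.22; balance after payment $413.87.
Month 6: interest $6.42; balance after payment $361.29.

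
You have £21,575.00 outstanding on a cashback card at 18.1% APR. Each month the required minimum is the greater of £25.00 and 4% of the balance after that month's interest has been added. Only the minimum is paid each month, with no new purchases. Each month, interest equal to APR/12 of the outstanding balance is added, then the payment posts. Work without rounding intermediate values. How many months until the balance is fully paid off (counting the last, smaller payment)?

Monthly rate r = 18.1%/12 = 1.50833% = 0.0150833.
While 4% of the post-interest balance exceeds £25.00, each month B ← (B·(1+r))·(1 − 0.04), i.e. B shrinks by the factor (1+r)·0.96 = 0.97448.
This holds for months 1–138. Entering month 139 the balance is £609.00; 4% of the post-interest balance is now below £25.00, so the flat £25.00 minimum applies from here.
From month 139 a fixed £25.00 at rate r clears £609.00 in 31 more payments. Total: 138 + 31 = 169 months.

169 months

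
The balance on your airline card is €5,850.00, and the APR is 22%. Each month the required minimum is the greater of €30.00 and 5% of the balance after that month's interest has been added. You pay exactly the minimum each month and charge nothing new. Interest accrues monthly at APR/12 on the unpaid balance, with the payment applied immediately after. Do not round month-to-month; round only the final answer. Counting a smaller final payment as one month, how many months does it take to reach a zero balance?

94 months

Monthly rate r = 22%/12 = 1.83333% = 0.0183333.
While 5% of the post-interest balance exceeds €30.00, each month B ← (B·(1+r))·(1 − 0.05), i.e. B shrinks by the factor (1+r)·0.95 = 0.96742.
This holds for months 1–70. Entering month 71 the balance is €575.58; 5% of the post-interest balance is now below €30.00, so the flat €30.00 minimum applies from here.
From month 71 a fixed €30.00 at rate r clears €575.58 in 24 more payments. Total: 70 + 24 = 94 months.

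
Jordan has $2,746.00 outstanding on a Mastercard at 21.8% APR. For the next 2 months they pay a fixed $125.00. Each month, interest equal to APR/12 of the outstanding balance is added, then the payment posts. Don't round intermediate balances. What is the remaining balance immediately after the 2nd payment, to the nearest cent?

Monthly rate r = 21.8%/12 = 1.81667% = 0.0181667.
Each month: B ← B·(1+r) − $125.00.
Month 1: interest $49.89; balance after payment $2,670.89.
Month 2: interest $48.52; balance after payment $2,594.41.

$2,594.41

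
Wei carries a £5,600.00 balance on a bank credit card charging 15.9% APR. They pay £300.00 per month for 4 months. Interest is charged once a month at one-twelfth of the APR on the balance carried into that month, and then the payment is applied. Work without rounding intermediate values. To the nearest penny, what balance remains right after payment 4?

Monthly rate r = 15.9%/12 = 1.325% = 0.01325.
Each month: B ← B·(1+r) − £300.00.
Month 1: interest £74.20; balance after payment £5,374.20.
Month 2: interest £71.21; balance after payment £5,145.41.
Month 3: interest £68.18; balance after payment £4,913.58.
Month 4: interest £65.10; balance after payment £4,678.69.

£4,678.69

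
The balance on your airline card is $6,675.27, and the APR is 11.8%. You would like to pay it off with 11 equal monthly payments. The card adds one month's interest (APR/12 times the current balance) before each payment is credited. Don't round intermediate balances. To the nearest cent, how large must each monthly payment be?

$643.23

Monthly rate r = 11.8%/12 = 0.983333% = 0.00983333.
Level-payment amortization: P = B₀·r / (1 − (1+r)^(−n)) = 6675.27·0.00983333 / (1 − 1.00983^(−11)).
Denominator 1 − (1+r)^(−11) = 0.10204768.
P = 65.6402 / 0.10204768 ≈ 643.23.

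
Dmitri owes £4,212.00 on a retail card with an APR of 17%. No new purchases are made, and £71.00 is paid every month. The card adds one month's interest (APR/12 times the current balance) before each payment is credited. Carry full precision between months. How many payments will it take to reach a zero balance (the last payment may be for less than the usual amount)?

Monthly rate r = 17%/12 = 1.41667% = 0.0141667.
Recurrence: B ← B·(1+r) − £71.00.
Month 1: interest £59.67; balance after payment £4,200.67.
Month 2: interest £59.51; balance after payment £4,189.18.
Closed form: n = −ln(1 − rB₀/P)/ln(1+r) = −ln(0.15958)/ln(1.01417) ≈ 130.461, so the balance reaches zero during payment 131.

131 months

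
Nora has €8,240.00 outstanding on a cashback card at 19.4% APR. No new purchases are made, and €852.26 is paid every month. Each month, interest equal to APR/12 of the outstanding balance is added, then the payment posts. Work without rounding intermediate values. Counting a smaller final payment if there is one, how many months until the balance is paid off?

11 payments

Monthly rate r = 19.4%/12 = 1.61667% = 0.0161667.
Recurrence: B ← B·(1+r) − €852.26.
Month 1: interest €133.21; balance after payment €7,520.95.
Month 2: interest €121.59; balance after payment €6,790.28.
Closed form: n = −ln(1 − rB₀/P)/ln(1+r) = −ln(0.84369)/ln(1.01617) ≈ 10.598, so the balance reaches zero during payment 11.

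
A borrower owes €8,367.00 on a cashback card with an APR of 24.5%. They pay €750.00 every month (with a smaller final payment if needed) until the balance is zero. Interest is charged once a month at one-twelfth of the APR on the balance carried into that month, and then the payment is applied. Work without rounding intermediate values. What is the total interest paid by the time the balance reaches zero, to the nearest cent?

Monthly rate r = 24.5%/12 = 2.04167% = 0.0204167.
Payoff takes n = ⌈−ln(1 − rB₀/P)/ln(1+r)⌉ = ⌈12.789⌉ = 13 payments; the last is €592.70.
Total paid = 12·€750.00 + €592.70 = €9,592.70.
Total interest = total paid − principal = €9,592.70 − €8,367.00 = €1,225.70.

€1,225.70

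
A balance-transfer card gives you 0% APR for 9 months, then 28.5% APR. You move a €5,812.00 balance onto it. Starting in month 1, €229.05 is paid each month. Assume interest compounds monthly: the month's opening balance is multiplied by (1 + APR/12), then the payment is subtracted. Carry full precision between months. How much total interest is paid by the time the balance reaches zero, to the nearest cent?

Promo months 1–9 at r₀ = 0%/12 = 0; months 10+ at r₁ = 28.5%/12 = 0.02375.
After month 9 (no interest yet): B = €5,812.00 − 9·€229.05 = €3,750.55.
Then at r₁ with €229.05/mo: n₂ = −ln(1 − r₁·B/P)/ln(1+r₁) ≈ 20.98 → 21 more payments.
Total paid = 29·€229.05 + €224.82 = €6,867.27; interest = €6,867.27 − €5,812.00 = €1,055.27.

€1,055.27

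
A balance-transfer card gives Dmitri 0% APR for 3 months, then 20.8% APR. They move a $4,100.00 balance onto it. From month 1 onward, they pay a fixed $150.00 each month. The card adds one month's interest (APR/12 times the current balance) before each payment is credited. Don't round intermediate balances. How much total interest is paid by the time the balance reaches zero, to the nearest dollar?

Promo months 1–3 at r₀ = 0%/12 = 0; months 4+ at r₁ = 20.8%/12 = 0.0173333.
After month 3 (no interest yet): B = $4,100.00 − 3·$150.00 = $3,650.00.
Then at r₁ with $150.00/mo: n₂ = −ln(1 − r₁·B/P)/ln(1+r₁) ≈ 31.88 → 32 more payments.
Total paid = 34·$150.00 + $131.66 = $5,231.66; interest = $5,231.66 − $4,100.00 = $1,131.66.

$1,132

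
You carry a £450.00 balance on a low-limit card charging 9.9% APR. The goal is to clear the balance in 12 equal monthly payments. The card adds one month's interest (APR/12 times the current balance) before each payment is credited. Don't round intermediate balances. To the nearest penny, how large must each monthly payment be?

Monthly rate r = 9.9%/12 = 0.825% = 0.00825.
Level-payment amortization: P = B₀·r / (1 − (1+r)^(−n)) = 450.00·0.00825 / (1 − 1.00825^(−12)).
Denominator 1 − (1+r)^(−12) = 0.0938893564.
P = 3.7125 / 0.0938893564 ≈ 39.54.

£39.54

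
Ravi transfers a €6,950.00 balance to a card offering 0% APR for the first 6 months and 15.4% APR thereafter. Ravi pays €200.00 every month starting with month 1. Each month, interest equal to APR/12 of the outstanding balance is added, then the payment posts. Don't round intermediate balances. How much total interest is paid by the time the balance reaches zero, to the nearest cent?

Promo months 1–6 at r₀ = 0%/12 = 0; months 7+ at r₁ = 15.4%/12 = 0.0128333.
After month 6 (no interest yet): B = €6,950.00 − 6·€200.00 = €5,750.00.
Then at r₁ with €200.00/mo: n₂ = −ln(1 − r₁·B/P)/ln(1+r₁) ≈ 36.10 → 37 more payments.
Total paid = 42·€200.00 + €20.87 = €8,420.87; interest = €8,420.87 − €6,950.00 = €1,470.87.

€1,470.87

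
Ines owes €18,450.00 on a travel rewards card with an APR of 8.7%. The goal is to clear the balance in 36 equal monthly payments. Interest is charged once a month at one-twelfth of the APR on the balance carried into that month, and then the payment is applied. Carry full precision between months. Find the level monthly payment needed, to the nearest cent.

€584.13

Monthly rate r = 8.7%/12 = 0.725% = 0.00725.
Level-payment amortization: P = B₀·r / (1 − (1+r)^(−n)) = 18450.00·0.00725 / (1 − 1.00725^(−36)).
Denominator 1 − (1+r)^(−36) = 0.22899346.
P = 133.762 / 0.22899346 ≈ 584.13.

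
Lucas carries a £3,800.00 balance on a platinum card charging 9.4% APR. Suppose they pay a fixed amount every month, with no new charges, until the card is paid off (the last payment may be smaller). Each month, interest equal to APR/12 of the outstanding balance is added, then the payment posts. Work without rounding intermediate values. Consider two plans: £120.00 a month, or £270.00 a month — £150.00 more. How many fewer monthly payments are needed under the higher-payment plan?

Monthly rate r = 9.4%/12 = 0.783333% = 0.00783333.
At £120.00/mo: n = ⌈−ln(1 − rB₀/P)/ln(1+r)⌉ = 37 payments (last £64.58); total interest = total paid − £3,800.00 = £584.58.
At £270.00/mo: 15 payments (last £262.04); total interest £242.04.
Payments saved = 37 − 15 = 22.

22 fewer payments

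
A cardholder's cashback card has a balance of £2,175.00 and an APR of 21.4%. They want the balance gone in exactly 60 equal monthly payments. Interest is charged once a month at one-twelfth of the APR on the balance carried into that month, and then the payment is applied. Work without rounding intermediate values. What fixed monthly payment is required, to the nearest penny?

Monthly rate r = 21.4%/12 = 1.78333% = 0.0178333.
Level-payment amortization: P = B₀·r / (1 − (1+r)^(−n)) = 2175.00·0.0178333 / (1 − 1.01783^(−60)).
Denominator 1 − (1+r)^(−60) = 0.653741994.
P = 38.7875 / 0.653741994 ≈ 59.33.

£59.33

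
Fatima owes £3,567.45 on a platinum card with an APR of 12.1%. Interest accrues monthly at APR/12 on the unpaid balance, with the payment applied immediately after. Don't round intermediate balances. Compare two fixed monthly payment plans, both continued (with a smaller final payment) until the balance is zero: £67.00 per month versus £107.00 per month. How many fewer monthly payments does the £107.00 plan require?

Monthly rate r = 12.1%/12 = 1.00833% = 0.0100833.
At £67.00/mo: n = ⌈−ln(1 − rB₀/P)/ln(1+r)⌉ = 77 payments (last £48.82); total interest = total paid − £3,567.45 = £1,573.37.
At £107.00/mo: 41 payments (last £90.07); total interest £802.62.
Payments saved = 77 − 41 = 36.

36 fewer payments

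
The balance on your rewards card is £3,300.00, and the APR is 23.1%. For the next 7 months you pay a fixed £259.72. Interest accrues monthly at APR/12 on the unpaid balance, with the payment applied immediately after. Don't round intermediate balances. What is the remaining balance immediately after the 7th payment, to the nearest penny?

Monthly rate r = 23.1%/12 = 1.925% = 0.01925.
Each month: B ← B·(1+r) − £259.72.
Month 1: interest £63.52; balance after payment £3,103.81.
Month 2: interest £59.75; balance after payment £2,903.83.
Month 3: interest £55.90; balance after payment £2,700.01.
Month 4: interest £51.98; balance after payment £2,492.27.
Month 5: interest £47.98; balance after payment £2,280.52.
Month 6: interest £43.90; balance after payment £2,064.70.
Month 7: interest £39.75; balance after payment £1,844.73.

£1,844.73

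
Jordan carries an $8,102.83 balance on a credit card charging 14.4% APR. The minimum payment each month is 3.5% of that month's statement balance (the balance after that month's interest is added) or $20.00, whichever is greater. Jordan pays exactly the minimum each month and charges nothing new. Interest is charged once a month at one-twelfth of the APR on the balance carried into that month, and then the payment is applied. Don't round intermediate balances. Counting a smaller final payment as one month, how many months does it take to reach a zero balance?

Monthly rate r = 14.4%/12 = 1.2% = 0.012.
While 3.5% of the post-interest balance exceeds $20.00, each month B ← (B·(1+r))·(1 − 0.035), i.e. B shrinks by the factor (1+r)·0.965 = 0.97658.
This holds for months 1–113. Entering month 114 the balance is $556.70; 3.5% of the post-interest balance is now below $20.00, so the flat $20.00 minimum applies from here.
From month 114 a fixed $20.00 at rate r clears $556.70 in 35 more payments. Total: 113 + 35 = 148 months.

148 months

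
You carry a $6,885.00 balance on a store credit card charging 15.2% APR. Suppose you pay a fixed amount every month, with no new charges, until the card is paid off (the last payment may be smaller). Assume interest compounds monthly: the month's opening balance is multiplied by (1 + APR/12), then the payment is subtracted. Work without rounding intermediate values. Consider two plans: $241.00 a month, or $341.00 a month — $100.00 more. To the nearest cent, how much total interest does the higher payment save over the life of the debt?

Monthly rate r = 15.2%/12 = 1.26667% = 0.0126667.
At $241.00/mo: n = ⌈−ln(1 − rB₀/P)/ln(1+r)⌉ = 36 payments (last $166.13); total interest = total paid − $6,885.00 = $1,716.13.
At $341.00/mo: 24 payments (last $159.60); total interest $1,117.60.
Interest saved = $1,716.13 − $1,117.60 = $598.53.

$598.53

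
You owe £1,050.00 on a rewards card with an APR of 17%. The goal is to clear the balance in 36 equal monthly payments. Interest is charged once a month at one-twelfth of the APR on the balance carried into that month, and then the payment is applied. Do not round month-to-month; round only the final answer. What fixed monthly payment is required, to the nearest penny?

Monthly rate r = 17%/12 = 1.41667% = 0.0141667.
Level-payment amortization: P = B₀·r / (1 − (1+r)^(−n)) = 1050.00·0.0141667 / (1 − 1.01417^(−36)).
Denominator 1 − (1+r)^(−36) = 0.397351553.
P = 14.875 / 0.397351553 ≈ 37.44.

£37.44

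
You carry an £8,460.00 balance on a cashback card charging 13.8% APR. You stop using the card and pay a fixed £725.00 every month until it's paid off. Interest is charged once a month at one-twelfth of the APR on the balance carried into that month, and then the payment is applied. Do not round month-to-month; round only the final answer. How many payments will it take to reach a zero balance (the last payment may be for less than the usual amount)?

13 payments

Monthly rate r = 13.8%/12 = 1.15% = 0.0115.
Recurrence: B ← B·(1+r) − £725.00.
Month 1: interest £97.29; balance after payment £7,832.29.
Month 2: interest £90.07; balance after payment £7,197.36.
Closed form: n = −ln(1 − rB₀/P)/ln(1+r) = −ln(0.86581)/ln(1.0115) ≈ 12.602, so the balance reaches zero during payment 13.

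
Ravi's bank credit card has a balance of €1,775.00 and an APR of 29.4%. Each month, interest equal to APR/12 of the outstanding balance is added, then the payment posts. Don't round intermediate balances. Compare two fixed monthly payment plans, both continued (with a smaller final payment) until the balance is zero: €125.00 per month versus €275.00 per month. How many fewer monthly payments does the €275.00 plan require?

10 fewer payments

Monthly rate r = 29.4%/12 = 2.45% = 0.0245.
At €125.00/mo: n = ⌈−ln(1 − rB₀/P)/ln(1+r)⌉ = 18 payments (last €83.37); total interest = total paid − €1,775.00 = €433.37.
At €275.00/mo: 8 payments (last €31.06); total interest €181.06.
Payments saved = 18 − 8 = 10.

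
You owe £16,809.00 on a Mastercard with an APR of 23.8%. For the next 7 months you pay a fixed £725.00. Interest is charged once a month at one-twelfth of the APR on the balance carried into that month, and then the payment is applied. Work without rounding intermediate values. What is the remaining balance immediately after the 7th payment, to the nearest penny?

£13,899.04

Monthly rate r = 23.8%/12 = 1.98333% = 0.0198333.
Each month: B ← B·(1+r) − £725.00.
Month 1: interest £333.38; balance after payment £16,417.38.
Month 2: interest £325.61; balance after payment £16,017.99.
Month 3: interest £317.69; balance after payment £15,610.68.
Month 4: interest £309.61; balance after payment £15,195.29.
Month 5: interest £301.37; balance after payment £14,771.67.
Month 6: interest £292.97; balance after payment £14,339.64.
Month 7: interest £284.40; balance after payment £13,899.04.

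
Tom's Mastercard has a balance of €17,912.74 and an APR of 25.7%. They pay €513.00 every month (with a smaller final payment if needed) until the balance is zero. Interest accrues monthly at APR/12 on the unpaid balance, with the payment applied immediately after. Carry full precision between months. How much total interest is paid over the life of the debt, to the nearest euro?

Monthly rate r = 25.7%/12 = 2.14167% = 0.0214167.
Payoff takes n = ⌈−ln(1 − rB₀/P)/ln(1+r)⌉ = ⌈65.011⌉ = 66 payments; the last is €5.44.
Total paid = 65·€513.00 + €5.44 = €33,350.44.
Total interest = total paid − principal = €33,350.44 − €17,912.74 = €15,437.70.

€15,438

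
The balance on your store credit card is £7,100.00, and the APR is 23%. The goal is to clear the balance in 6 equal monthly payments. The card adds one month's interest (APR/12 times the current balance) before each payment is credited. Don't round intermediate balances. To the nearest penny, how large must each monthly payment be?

£1,263.97

Monthly rate r = 23%/12 = 1.91667% = 0.0191667.
Level-payment amortization: P = B₀·r / (1 − (1+r)^(−n)) = 7100.00·0.0191667 / (1 − 1.01917^(−6)).
Denominator 1 − (1+r)^(−6) = 0.107663343.
P = 136.083 / 0.107663343 ≈ 1263.97.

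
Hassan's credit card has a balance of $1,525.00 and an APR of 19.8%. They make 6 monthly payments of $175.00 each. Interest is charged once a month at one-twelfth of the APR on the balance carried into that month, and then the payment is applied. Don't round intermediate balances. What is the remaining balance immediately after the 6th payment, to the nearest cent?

$588.06

Monthly rate r = 19.8%/12 = 1.65% = 0.0165.
Each month: B ← B·(1+r) − $175.00.
Month 1: interest $25.16; balance after payment $1,375.16.
Month 2: interest $22.69; balance after payment $1,222.85.
Month 3: interest $20.18; balance after payment $1,068.03.
Month 4: interest $17.62; balance after payment $910.65.
Month 5: interest $15.03; balance after payment $750.68.
Month 6: interest $12.39; balance after payment $588.06.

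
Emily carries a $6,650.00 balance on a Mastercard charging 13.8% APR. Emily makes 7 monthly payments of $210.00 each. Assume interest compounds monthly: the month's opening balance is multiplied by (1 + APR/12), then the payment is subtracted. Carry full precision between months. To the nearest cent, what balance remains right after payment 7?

Monthly rate r = 13.8%/12 = 1.15% = 0.0115.
Each month: B ← B·(1+r) − $210.00.
Month 1: interest $76.47; balance after payment $6,516.48.
Month 2: interest $74.94; balance after payment $6,381.41.
Month 3: interest $73.39; balance after payment $6,244.80.
Month 4: interest $71.82; balance after payment $6,106.62.
Month 5: interest $70.23; balance after payment $5,966.84.
Month 6: interest $68.62; balance after payment $5,825.46.
Month 7: interest $66.99; balance after payment $5,682.45.

$5,682.45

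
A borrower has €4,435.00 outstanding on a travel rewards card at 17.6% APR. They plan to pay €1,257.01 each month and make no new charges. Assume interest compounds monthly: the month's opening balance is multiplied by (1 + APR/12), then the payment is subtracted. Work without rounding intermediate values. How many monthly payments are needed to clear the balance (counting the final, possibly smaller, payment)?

4 months

Monthly rate r = 17.6%/12 = 1.46667% = 0.0146667.
Recurrence: B ← B·(1+r) − €1,257.01.
Month 1: interest €65.05; balance after payment €3,243.04.
Month 2: interest €47.56; balance after payment €2,033.59.
Month 3: interest €29.83; balance after payment €806.41.
Month 4: interest €11.83; balance after payment €0.00.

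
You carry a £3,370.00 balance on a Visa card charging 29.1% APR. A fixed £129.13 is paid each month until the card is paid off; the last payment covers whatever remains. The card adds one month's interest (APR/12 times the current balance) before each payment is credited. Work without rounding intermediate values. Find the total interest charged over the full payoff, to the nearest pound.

Monthly rate r = 29.1%/12 = 2.425% = 0.02425.
Payoff takes n = ⌈−ln(1 − rB₀/P)/ln(1+r)⌉ = ⌈41.820⌉ = 42 payments; the last is £106.14.
Total paid = 41·£129.13 + £106.14 = £5,400.47.
Total interest = total paid − principal = £5,400.47 − £3,370.00 = £2,030.47.

£2,030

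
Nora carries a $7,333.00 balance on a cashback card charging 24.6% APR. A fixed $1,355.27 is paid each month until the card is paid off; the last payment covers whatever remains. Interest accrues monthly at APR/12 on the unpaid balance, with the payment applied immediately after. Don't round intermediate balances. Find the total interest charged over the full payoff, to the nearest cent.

$521.15

Monthly rate r = 24.6%/12 = 2.05% = 0.0205.
Payoff takes n = ⌈−ln(1 − rB₀/P)/ln(1+r)⌉ = ⌈5.794⌉ = 6 payments; the last is $1,077.80.
Total paid = 5·$1,355.27 + $1,077.80 = $7,854.15.
Total interest = total paid − principal = $7,854.15 − $7,333.00 = $521.15.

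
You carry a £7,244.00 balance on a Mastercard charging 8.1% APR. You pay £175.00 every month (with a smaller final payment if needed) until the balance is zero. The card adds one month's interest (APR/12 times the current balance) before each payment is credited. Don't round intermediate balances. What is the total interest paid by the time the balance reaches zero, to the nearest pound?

Monthly rate r = 8.1%/12 = 0.675% = 0.00675.
Payoff takes n = ⌈−ln(1 − rB₀/P)/ln(1+r)⌉ = ⌈48.710⌉ = 49 payments; the last is £124.35.
Total paid = 48·£175.00 + £124.35 = £8,524.35.
Total interest = total paid − principal = £8,524.35 − £7,244.00 = £1,280.35.

£1,280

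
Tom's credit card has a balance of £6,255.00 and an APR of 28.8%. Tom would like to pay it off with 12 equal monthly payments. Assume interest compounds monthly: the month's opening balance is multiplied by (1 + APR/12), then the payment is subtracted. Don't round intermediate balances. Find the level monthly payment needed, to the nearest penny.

Monthly rate r = 28.8%/12 = 2.4% = 0.024.
Level-payment amortization: P = B₀·r / (1 − (1+r)^(−n)) = 6255.00·0.024 / (1 − 1.024^(−12)).
Denominator 1 − (1+r)^(−12) = 0.247683615.
P = 150.12 / 0.247683615 ≈ 606.10.

£606.10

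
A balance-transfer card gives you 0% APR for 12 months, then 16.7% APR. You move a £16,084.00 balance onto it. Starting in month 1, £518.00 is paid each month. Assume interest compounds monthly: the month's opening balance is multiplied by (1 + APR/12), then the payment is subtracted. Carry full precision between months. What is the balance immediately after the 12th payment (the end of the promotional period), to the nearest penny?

£9,868.00

Promo months 1–12 at r₀ = 0%/12 = 0; months 13+ at r₁ = 16.7%/12 = 0.0139167.
After month 12 (no interest yet): B = £16,084.00 − 12·£518.00 = £9,868.00.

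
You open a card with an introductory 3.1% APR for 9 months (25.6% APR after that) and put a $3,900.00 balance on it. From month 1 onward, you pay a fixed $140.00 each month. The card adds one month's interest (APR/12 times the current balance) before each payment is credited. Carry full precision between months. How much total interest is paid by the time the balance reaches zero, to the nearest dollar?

Promo months 1–9 at r₀ = 3.1%/12 = 0.00258333; months 10+ at r₁ = 25.6%/12 = 0.0213333.
After month 9: iterate B ← B·(1+r₀) − $140.00 for 9 months → $2,718.52.
Then at r₁ with $140.00/mo: n₂ = −ln(1 − r₁·B/P)/ln(1+r₁) ≈ 25.34 → 26 more payments.
Total paid = 34·$140.00 + $47.68 = $4,807.68; interest = $4,807.68 − $3,900.00 = $907.68.

$908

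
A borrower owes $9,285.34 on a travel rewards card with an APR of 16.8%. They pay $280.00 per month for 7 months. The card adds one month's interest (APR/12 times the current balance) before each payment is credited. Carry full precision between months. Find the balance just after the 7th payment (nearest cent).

Monthly rate r = 16.8%/12 = 1.4% = 0.014.
Each month: B ← B·(1+r) − $280.00.
Month 1: interest $129.99; balance after payment $9,135.33.
Month 2: interest $127.89; balance after payment $8,983.23.
Month 3: interest $125.77; balance after payment $8,828.99.
Month 4: interest $123.61; balance after payment $8,672.60.
Month 5: interest $121.42; balance after payment $8,514.02.
Month 6: interest $119.20; balance after payment $8,353.21.
Month 7: interest $116.94; balance after payment $8,190.16.

$8,190.16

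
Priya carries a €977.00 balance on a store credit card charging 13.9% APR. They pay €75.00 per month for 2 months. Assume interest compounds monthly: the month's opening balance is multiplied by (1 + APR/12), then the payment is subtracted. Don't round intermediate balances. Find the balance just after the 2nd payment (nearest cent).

Monthly rate r = 13.9%/12 = 1.15833% = 0.0115833.
Each month: B ← B·(1+r) − €75.00.
Month 1: interest €11.32; balance after payment €913.32.
Month 2: interest €10.58; balance after payment €848.90.

€848.90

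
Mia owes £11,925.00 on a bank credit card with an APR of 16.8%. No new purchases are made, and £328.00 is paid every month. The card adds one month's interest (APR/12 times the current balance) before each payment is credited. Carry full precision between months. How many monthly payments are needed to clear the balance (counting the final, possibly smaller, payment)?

52 payments

Monthly rate r = 16.8%/12 = 1.4% = 0.014.
Recurrence: B ← B·(1+r) − £328.00.
Month 1: interest £166.95; balance after payment £11,763.95.
Month 2: interest £164.70; balance after payment £11,600.65.
Closed form: n = −ln(1 − rB₀/P)/ln(1+r) = −ln(0.49101)/ln(1.014) ≈ 51.162, so the balance reaches zero during payment 52.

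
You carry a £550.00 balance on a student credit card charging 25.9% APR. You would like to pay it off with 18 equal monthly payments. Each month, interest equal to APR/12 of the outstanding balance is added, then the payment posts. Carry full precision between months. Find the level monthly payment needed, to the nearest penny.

£37.20

Monthly rate r = 25.9%/12 = 2.15833% = 0.0215833.
Level-payment amortization: P = B₀·r / (1 − (1+r)^(−n)) = 550.00·0.0215833 / (1 − 1.02158^(−18)).
Denominator 1 − (1+r)^(−18) = 0.319118369.
P = 11.8708 / 0.319118369 ≈ 37.20.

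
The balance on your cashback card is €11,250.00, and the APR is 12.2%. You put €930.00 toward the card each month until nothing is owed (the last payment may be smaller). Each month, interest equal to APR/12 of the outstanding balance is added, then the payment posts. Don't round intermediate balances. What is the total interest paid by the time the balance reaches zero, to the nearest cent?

€815.35

Monthly rate r = 12.2%/12 = 1.01667% = 0.0101667.
Payoff takes n = ⌈−ln(1 − rB₀/P)/ln(1+r)⌉ = ⌈12.973⌉ = 13 payments; the last is €905.35.
Total paid = 12·€930.00 + €905.35 = €12,065.35.
Total interest = total paid − principal = €12,065.35 − €11,250.00 = €815.35.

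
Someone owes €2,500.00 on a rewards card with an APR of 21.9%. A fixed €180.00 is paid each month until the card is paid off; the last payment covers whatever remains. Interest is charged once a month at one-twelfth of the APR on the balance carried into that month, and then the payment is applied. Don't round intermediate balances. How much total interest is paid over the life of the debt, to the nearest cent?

Monthly rate r = 21.9%/12 = 1.825% = 0.01825.
Payoff takes n = ⌈−ln(1 − rB₀/P)/ln(1+r)⌉ = ⌈16.163⌉ = 17 payments; the last is €29.63.
Total paid = 16·€180.00 + €29.63 = €2,909.63.
Total interest = total paid − principal = €2,909.63 − €2,500.00 = €409.63.

€409.63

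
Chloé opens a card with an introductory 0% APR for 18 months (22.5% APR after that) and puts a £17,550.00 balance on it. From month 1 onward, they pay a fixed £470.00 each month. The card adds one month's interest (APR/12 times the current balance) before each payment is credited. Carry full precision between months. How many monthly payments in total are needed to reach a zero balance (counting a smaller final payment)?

43 months

Promo months 1–18 at r₀ = 0%/12 = 0; months 19+ at r₁ = 22.5%/12 = 0.01875.
After month 18 (no interest yet): B = £17,550.00 − 18·£470.00 = £9,090.00.
Then at r₁ with £470.00/mo: n₂ = −ln(1 − r₁·B/P)/ln(1+r₁) ≈ 24.25 → 25 more payments.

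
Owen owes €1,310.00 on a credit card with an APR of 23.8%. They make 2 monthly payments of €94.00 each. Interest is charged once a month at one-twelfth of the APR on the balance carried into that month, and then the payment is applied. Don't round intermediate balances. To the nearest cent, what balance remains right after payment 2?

€1,172.61

Monthly rate r = 23.8%/12 = 1.98333% = 0.0198333.
Each month: B ← B·(1+r) − €94.00.
Month 1: interest €25.98; balance after payment €1,241.98.
Month 2: interest €24.63; balance after payment €1,172.61.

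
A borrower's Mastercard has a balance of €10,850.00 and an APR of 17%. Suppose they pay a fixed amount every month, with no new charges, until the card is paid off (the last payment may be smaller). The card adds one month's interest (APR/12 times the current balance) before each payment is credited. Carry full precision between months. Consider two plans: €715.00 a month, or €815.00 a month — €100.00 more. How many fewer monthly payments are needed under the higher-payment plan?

Monthly rate r = 17%/12 = 1.41667% = 0.0141667.
At €715.00/mo: n = ⌈−ln(1 − rB₀/P)/ln(1+r)⌉ = 18 payments (last €148.15); total interest = total paid − €10,850.00 = €1,453.15.
At €815.00/mo: 15 payments (last €698.92); total interest €1,258.92.
Payments saved = 18 − 15 = 3.

3 fewer payments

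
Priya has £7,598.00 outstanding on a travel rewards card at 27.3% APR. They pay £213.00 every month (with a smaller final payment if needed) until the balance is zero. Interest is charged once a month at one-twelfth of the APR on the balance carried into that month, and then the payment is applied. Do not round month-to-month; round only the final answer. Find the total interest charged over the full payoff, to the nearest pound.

Monthly rate r = 27.3%/12 = 2.275% = 0.02275.
Payoff takes n = ⌈−ln(1 − rB₀/P)/ln(1+r)⌉ = ⌈74.184⌉ = 75 payments; the last is £39.62.
Total paid = 74·£213.00 + £39.62 = £15,801.62.
Total interest = total paid − principal = £15,801.62 − £7,598.00 = £8,203.62.

£8,204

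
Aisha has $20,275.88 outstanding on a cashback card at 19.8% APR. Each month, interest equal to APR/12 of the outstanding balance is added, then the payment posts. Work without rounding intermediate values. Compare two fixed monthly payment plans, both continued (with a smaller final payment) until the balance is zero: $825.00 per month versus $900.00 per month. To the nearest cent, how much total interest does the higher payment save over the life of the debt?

$656.52

Monthly rate r = 19.8%/12 = 1.65% = 0.0165.
At $825.00/mo: n = ⌈−ln(1 − rB₀/P)/ln(1+r)⌉ = 32 payments (last $643.31); total interest = total paid − $20,275.88 = $5,942.43.
At $900.00/mo: 29 payments (last $361.79); total interest $5,285.91.
Interest saved = $5,942.43 − $5,285.91 = $656.52.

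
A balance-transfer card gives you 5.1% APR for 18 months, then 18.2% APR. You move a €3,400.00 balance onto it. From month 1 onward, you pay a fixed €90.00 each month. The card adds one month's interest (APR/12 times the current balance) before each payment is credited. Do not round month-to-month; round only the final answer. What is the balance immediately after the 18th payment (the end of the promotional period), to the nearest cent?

Promo months 1–18 at r₀ = 5.1%/12 = 0.00425; months 19+ at r₁ = 18.2%/12 = 0.0151667.
After month 18: iterate B ← B·(1+r₀) − €90.00 for 18 months → €1,989.84.

€1,989.84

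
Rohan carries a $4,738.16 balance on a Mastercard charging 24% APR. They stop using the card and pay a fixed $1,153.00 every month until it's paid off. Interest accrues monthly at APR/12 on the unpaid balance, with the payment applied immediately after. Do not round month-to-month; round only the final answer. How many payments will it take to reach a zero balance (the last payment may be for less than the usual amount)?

5 months

Monthly rate r = 24%/12 = 2% = 0.02.
Recurrence: B ← B·(1+r) − $1,153.00.
Month 1: interest $94.76; balance after payment $3,679.92.
Month 2: interest $73.60; balance after payment $2,600.52.
Month 3: interest $52.01; balance after payment $1,499.53.
Month 4: interest $29.99; balance after payment $376.52.
Month 5: interest $7.53; balance after payment $0.00.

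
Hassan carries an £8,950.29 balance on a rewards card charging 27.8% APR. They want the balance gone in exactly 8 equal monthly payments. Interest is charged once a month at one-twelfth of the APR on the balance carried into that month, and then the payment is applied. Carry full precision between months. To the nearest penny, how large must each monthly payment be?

Monthly rate r = 27.8%/12 = 2.31667% = 0.0231667.
Level-payment amortization: P = B₀·r / (1 − (1+r)^(−n)) = 8950.29·0.0231667 / (1 − 1.02317^(−8)).
Denominator 1 − (1+r)^(−8) = 0.167414322.
P = 207.348 / 0.167414322 ≈ 1238.53.

£1,238.53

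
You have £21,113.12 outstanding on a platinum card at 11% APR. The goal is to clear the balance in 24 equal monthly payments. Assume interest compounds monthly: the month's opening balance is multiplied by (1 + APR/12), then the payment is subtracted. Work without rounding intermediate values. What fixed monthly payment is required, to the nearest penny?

£984.04

Monthly rate r = 11%/12 = 0.916667% = 0.00916667.
Level-payment amortization: P = B₀·r / (1 − (1+r)^(−n)) = 21113.12·0.00916667 / (1 − 1.00917^(−24)).
Denominator 1 − (1+r)^(−24) = 0.196676504.
P = 193.537 / 0.196676504 ≈ 984.04.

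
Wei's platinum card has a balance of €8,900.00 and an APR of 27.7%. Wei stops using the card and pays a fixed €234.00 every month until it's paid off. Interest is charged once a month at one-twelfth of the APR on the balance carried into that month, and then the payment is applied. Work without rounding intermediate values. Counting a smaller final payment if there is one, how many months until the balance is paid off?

93 months

Monthly rate r = 27.7%/12 = 2.30833% = 0.0230833.
Recurrence: B ← B·(1+r) − €234.00.
Month 1: interest €205.44; balance after payment €8,871.44.
Month 2: interest €204.78; balance after payment €8,842.22.
Closed form: n = −ln(1 − rB₀/P)/ln(1+r) = −ln(0.12204)/ln(1.02308) ≈ 92.169, so the balance reaches zero during payment 93.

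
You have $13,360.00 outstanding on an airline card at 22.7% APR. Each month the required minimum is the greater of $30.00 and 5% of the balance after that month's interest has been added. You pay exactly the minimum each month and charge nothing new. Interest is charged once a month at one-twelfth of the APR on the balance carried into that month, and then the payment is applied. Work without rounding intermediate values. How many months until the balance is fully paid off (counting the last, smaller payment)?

121 months

Monthly rate r = 22.7%/12 = 1.89167% = 0.0189167.
While 5% of the post-interest balance exceeds $30.00, each month B ← (B·(1+r))·(1 − 0.05), i.e. B shrinks by the factor (1+r)·0.95 = 0.96797.
This holds for months 1–96. Entering month 97 the balance is $586.93; 5% of the post-interest balance is now below $30.00, so the flat $30.00 minimum applies from here.
From month 97 a fixed $30.00 at rate r clears $586.93 in 25 more payments. Total: 96 + 25 = 121 months.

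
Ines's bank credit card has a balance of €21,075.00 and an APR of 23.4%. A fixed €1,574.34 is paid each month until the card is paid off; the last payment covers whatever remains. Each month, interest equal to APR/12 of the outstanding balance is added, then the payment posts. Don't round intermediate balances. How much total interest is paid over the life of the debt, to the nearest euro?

Monthly rate r = 23.4%/12 = 1.95% = 0.0195.
Payoff takes n = ⌈−ln(1 − rB₀/P)/ln(1+r)⌉ = ⌈15.664⌉ = 16 payments; the last is €1,048.81.
Total paid = 15·€1,574.34 + €1,048.81 = €24,663.91.
Total interest = total paid − principal = €24,663.91 − €21,075.00 = €3,588.91.

€3,589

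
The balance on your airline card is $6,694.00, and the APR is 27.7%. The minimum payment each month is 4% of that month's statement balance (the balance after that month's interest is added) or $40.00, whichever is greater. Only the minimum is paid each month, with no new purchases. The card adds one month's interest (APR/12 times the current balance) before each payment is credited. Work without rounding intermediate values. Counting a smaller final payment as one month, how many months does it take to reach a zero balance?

Monthly rate r = 27.7%/12 = 2.30833% = 0.0230833.
While 4% of the post-interest balance exceeds $40.00, each month B ← (B·(1+r))·(1 − 0.04), i.e. B shrinks by the factor (1+r)·0.96 = 0.98216.
This holds for months 1–107. Entering month 108 the balance is $975.41; 4% of the post-interest balance is now below $40.00, so the flat $40.00 minimum applies from here.
From month 108 a fixed $40.00 at rate r clears $975.41 in 37 more payments. Total: 107 + 37 = 144 months.

144 months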